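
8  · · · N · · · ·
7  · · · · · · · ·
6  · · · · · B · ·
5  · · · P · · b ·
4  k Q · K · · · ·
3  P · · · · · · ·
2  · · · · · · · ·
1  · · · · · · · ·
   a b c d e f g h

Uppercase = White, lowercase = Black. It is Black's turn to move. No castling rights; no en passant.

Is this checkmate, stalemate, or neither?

Black to move; black king on a4.
In check: yes, from the white queen on b4.
King squares — a3: attacked by Qb4; b3: attacked by Qb4; b4: attacked by Pa3; a5: attacked by Qb4; b5: attacked by Qb4.
Legal moves for Black: none.
In check with no legal moves → checkmate.

checkmate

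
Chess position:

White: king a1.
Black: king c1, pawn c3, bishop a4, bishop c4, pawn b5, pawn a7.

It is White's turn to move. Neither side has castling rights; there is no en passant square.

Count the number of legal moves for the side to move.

White to move; king on a1.
In check: no.
Legal moves: none.
Count: 0.

0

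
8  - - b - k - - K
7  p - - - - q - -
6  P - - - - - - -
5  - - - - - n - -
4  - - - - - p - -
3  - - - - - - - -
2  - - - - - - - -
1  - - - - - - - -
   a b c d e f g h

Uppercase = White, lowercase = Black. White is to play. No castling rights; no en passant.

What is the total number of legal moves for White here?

0

White to move; king on h8.
In check: no.
Legal moves: none.
Count: 0.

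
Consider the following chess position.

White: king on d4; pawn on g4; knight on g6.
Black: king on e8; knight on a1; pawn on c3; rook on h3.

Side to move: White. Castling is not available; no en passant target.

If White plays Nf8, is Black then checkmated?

no

After Nf8: black king on e8; in check: no.
Black is not in check, so this cannot be checkmate.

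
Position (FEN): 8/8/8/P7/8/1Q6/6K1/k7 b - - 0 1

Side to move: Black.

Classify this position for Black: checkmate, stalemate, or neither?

stalemate

Black to move; black king on a1.
In check: no.
King squares — b1: attacked by Qb3; a2: attacked by Qb3; b2: attacked by Qb3.
Legal moves for Black: none.
Not in check and no legal moves → stalemate.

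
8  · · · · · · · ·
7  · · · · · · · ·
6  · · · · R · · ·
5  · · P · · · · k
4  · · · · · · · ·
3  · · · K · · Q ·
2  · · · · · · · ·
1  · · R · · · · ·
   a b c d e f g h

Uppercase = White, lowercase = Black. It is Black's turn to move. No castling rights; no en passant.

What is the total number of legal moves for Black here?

Black to move; king on h5.
In check: no.
Legal moves: none.
Count: 0.

0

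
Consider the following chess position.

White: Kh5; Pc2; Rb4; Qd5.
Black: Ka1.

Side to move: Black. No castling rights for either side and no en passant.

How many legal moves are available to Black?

Black to move; king on a1.
In check: no.
Legal moves: none.
Count: 0.

0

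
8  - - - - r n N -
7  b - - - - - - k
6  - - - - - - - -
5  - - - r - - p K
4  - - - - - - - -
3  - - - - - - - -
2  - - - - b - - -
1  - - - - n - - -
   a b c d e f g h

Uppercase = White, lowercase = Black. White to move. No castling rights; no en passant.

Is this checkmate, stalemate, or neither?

checkmate

White to move; white king on h5.
In check: yes, from the black bishop on e2.
King squares — g4: attacked by Be2; h4: attacked by Pg5; g5: attacked by Rd5; g6: attacked by Kh7; h6: attacked by Kh7.
Legal moves for White: none.
In check with no legal moves → checkmate.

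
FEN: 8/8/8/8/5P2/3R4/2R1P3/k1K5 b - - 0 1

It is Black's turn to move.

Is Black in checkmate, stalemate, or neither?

stalemate

Black to move; black king on a1.
In check: no.
King squares — b1: attacked by Kc1; a2: attacked by Rc2; b2: attacked by Kc1.
Legal moves for Black: none.
Not in check and no legal moves → stalemate.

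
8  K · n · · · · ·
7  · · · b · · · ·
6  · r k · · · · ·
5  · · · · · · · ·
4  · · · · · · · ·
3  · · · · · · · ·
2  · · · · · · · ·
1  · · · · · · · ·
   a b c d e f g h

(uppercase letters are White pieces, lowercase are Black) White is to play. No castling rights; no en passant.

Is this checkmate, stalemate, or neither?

White to move; white king on a8.
In check: no.
King squares — a7: attacked by Nc8; b7: attacked by Rb6; b8: attacked by Rb6.
Legal moves for White: none.
Not in check and no legal moves → stalemate.

stalemate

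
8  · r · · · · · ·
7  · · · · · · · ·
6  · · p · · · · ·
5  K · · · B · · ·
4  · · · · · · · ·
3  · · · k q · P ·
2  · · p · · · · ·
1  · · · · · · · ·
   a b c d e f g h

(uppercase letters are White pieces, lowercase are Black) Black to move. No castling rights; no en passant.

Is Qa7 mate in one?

yes

After Qa7: white king on a5; in check: yes, from the black queen on a7.
King squares — a4: attacked by Qa7; b4: attacked by Rb8; b5: attacked by Pc6; a6: attacked by Qa7; b6: attacked by Qa7.
White has no legal moves → checkmate.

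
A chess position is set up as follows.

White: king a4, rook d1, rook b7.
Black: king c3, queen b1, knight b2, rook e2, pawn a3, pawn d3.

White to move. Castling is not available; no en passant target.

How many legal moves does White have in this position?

White to move; king on a4.
In check: yes, from the black knight on b2.
Legal moves: Kb5, Ka5, Kxa3, Rxb2.
Count: 4.

4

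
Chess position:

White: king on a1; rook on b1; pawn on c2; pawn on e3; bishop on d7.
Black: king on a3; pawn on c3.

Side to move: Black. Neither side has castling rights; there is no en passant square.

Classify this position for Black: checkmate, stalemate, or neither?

Black to move; black king on a3.
In check: no.
King squares — a2: attacked by Ka1; b2: attacked by Ka1; b3: attacked by Rb1; a4: attacked by Bd7; b4: attacked by Rb1.
Legal moves for Black: none.
Not in check and no legal moves → stalemate.

stalemate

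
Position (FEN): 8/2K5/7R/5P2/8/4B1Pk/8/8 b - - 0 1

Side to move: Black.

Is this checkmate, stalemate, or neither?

Black to move; black king on h3.
In check: yes, from the white rook on h6.
King squares — g2: available; h2: attacked by Rh6; g3: available; g4: available; h4: attacked by Pg3.
Legal moves for Black: Kg4, Kxg3, Kg2.
Black is in check but has 3 legal moves → neither.

neither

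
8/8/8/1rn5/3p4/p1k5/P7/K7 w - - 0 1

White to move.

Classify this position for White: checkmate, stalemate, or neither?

stalemate

White to move; white king on a1.
In check: no.
King squares — b1: attacked by Rb5; a2: own pawn; b2: attacked by Pa3.
Legal moves for White: none.
Not in check and no legal moves → stalemate.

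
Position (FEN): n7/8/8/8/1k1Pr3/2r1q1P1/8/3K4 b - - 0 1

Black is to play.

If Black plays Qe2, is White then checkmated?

After Qe2: white king on d1; in check: yes, from the black queen on e2.
King squares — c1: attacked by Rc3; e1: attacked by Qe2; c2: attacked by Qe2; d2: attacked by Qe2; e2: attacked by Re4.
White has no legal moves → checkmate.

yes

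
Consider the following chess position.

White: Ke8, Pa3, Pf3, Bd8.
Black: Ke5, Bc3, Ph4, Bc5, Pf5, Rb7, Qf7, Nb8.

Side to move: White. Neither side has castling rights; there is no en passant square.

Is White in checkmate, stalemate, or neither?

White to move; white king on e8.
In check: yes, from the black queen on f7.
King squares — d7: attacked by Rb7; e7: attacked by Bc5; f7: attacked by Rb7; d8: own bishop; f8: attacked by Bc5.
Legal moves for White: none.
In check with no legal moves → checkmate.

checkmate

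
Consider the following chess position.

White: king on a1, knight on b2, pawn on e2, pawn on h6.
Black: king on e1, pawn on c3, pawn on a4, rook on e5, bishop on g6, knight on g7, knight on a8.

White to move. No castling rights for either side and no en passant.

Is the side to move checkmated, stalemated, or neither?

neither

White to move; white king on a1.
In check: no.
Legal moves for White: Nc4, Nxa4, Nd3+, Nd1, Ka2, hxg7, h7, e3, e4.
White has 9 legal moves and is not in check → neither.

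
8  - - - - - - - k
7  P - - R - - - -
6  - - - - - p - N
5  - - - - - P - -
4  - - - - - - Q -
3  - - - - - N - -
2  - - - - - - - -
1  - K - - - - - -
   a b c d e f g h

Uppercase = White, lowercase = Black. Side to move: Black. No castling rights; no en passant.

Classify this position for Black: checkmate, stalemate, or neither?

Black to move; black king on h8.
In check: no.
King squares — g7: attacked by Qg4; h7: attacked by Rd7; g8: attacked by Qg4.
Legal moves for Black: none.
Not in check and no legal moves → stalemate.

stalemate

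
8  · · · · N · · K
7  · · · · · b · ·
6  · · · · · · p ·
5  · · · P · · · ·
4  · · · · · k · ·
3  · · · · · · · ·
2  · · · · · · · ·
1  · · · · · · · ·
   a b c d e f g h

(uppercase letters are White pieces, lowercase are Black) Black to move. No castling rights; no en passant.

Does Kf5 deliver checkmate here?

After Kf5: white king on h8; in check: no.
White is not in check, so this cannot be checkmate.

no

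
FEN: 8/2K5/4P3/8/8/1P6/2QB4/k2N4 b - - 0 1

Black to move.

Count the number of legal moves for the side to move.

0

Black to move; king on a1.
In check: no.
Legal moves: none.
Count: 0.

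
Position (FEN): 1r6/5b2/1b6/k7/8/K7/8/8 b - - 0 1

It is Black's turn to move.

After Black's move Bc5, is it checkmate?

yes

After Bc5: white king on a3; in check: yes, from the black bishop on c5.
King squares — a2: attacked by Bf7; b2: attacked by Rb8; b3: attacked by Bf7; a4: attacked by Ka5; b4: attacked by Ka5.
White has no legal moves → checkmate.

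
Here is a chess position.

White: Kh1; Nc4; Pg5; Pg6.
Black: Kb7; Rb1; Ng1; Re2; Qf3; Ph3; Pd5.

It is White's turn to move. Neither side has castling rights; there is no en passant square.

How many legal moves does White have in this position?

0

White to move; king on h1.
In check: yes, from the black queen on f3.
Legal moves: none.
Count: 0.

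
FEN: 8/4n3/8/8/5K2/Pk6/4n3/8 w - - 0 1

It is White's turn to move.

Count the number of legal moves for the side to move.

6

White to move; king on f4.
In check: yes, from the black knight on e2.
Legal moves: Kg5, Ke5, Kg4, Ke4, Kf3, Ke3.
Count: 6.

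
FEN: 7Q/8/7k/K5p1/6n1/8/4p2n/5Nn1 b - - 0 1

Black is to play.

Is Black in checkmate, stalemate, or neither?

Black to move; black king on h6.
In check: yes, from the white queen on h8.
King squares — g5: own pawn; h5: attacked by Qh8; g6: available; g7: attacked by Qh8; h7: attacked by Qh8.
Legal moves for Black: Kg6.
Black is in check but has 1 legal move → neither.

neither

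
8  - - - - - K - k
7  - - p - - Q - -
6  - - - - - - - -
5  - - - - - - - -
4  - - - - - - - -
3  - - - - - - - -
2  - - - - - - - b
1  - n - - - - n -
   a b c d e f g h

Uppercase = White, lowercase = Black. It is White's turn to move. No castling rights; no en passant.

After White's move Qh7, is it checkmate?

no

After Qh7: black king on h8; in check: yes, from the white queen on h7.
Black has 1 legal reply: Kxh7.
In check but a legal move exists → not checkmate.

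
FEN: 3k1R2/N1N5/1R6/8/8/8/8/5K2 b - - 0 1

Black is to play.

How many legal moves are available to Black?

3

Black to move; king on d8.
In check: yes, from the white rook on f8.
Legal moves: Ke7, Kd7, Kxc7.
Count: 3.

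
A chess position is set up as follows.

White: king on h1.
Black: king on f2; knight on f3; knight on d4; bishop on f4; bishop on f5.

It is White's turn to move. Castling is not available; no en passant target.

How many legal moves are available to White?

0

White to move; king on h1.
In check: no.
Legal moves: none.
Count: 0.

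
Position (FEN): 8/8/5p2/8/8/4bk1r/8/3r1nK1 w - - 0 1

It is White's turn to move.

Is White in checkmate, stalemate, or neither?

White to move; white king on g1.
In check: yes, from the black bishop on e3.
King squares — f1: attacked by Rd1; h1: attacked by Rh3; f2: attacked by Be3; g2: attacked by Kf3; h2: attacked by Nf1.
Legal moves for White: none.
In check with no legal moves → checkmate.

checkmate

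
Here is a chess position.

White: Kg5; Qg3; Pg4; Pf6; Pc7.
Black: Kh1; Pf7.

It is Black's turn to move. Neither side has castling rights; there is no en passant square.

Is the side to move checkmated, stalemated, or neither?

stalemate

Black to move; black king on h1.
In check: no.
King squares — g1: attacked by Qg3; g2: attacked by Qg3; h2: attacked by Qg3.
Legal moves for Black: none.
Not in check and no legal moves → stalemate.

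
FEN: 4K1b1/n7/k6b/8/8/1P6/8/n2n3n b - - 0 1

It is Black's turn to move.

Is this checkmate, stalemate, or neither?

Black to move; black king on a6.
In check: no.
Legal moves for Black include: Bh7, Bf7+, Be6, Bd5, Bc4, Bxb3, Nc8, Nc6, Nb5, Bf8, Bg7, Bg5, Bf4, Be3, Bd2, Bc1, Kb7, Kb6, ... (list truncated; more exist).
Black has legal moves and is not in check → neither.

neither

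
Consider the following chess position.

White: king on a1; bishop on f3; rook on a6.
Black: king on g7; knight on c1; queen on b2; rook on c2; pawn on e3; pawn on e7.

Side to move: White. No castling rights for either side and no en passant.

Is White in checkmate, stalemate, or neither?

checkmate

White to move; white king on a1.
In check: yes, from the black queen on b2.
King squares — b1: attacked by Qb2; a2: attacked by Nc1; b2: attacked by Rc2.
Legal moves for White: none.
In check with no legal moves → checkmate.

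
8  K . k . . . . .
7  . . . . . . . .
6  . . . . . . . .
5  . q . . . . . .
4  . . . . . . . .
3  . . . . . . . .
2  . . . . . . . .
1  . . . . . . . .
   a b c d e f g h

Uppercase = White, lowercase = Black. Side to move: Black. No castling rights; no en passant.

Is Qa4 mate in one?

After Qa4: white king on a8; in check: yes, from the black queen on a4.
King squares — a7: attacked by Qa4; b7: attacked by Kc8; b8: attacked by Kc8.
White has no legal moves → checkmate.

yes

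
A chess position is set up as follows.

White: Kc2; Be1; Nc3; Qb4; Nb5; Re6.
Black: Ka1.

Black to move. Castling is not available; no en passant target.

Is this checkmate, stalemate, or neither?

Black to move; black king on a1.
In check: no.
King squares — b1: attacked by Kc2; a2: attacked by Nc3; b2: attacked by Kc2.
Legal moves for Black: none.
Not in check and no legal moves → stalemate.

stalemate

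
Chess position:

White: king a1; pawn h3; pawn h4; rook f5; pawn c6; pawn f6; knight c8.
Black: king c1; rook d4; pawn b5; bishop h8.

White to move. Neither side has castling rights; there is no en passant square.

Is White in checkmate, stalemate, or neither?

White to move; white king on a1.
In check: no.
Legal moves for White: Ne7, Na7, Nd6, Nb6, Rh5, Rg5, Re5, Rd5, Rc5+, Rxb5, Rf4, Rf3, Rf2, Rf1+, Ka2, f7, c7, h5.
White has 18 legal moves and is not in check → neither.

neither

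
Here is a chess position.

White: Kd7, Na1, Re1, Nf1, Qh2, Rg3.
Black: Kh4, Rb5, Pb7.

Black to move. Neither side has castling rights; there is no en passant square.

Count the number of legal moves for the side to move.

Black to move; king on h4.
In check: yes, from the white queen on h2.
Legal moves: none.
Count: 0.

0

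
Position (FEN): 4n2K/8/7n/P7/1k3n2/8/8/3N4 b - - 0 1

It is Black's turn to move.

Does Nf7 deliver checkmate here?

After Nf7: white king on h8; in check: yes, from the black knight on f7.
White has 2 legal replies: Kg8, Kh7.
In check but a legal move exists → not checkmate.

no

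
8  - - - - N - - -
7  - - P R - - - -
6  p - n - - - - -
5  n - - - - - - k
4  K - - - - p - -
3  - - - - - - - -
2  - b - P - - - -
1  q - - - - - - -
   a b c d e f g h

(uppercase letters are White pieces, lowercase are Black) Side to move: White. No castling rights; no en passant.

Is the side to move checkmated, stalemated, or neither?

checkmate

White to move; white king on a4.
In check: yes, from the black queen on a1.
King squares — a3: attacked by Qa1; b3: attacked by Na5; b4: attacked by Nc6; a5: attacked by Qa1; b5: attacked by Pa6.
Legal moves for White: none.
In check with no legal moves → checkmate.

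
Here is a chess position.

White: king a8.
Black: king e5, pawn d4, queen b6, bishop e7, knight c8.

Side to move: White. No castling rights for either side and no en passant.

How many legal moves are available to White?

0

White to move; king on a8.
In check: no.
Legal moves: none.
Count: 0.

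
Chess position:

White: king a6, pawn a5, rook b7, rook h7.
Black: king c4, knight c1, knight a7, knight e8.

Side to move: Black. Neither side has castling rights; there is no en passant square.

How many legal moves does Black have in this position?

Black to move; king on c4.
In check: no.
Legal moves: Ng7, Nc7+, Nf6, Nd6, Nc8, Nc6, Nb5, Kd5, Kc5, Kd4, Kd3, Kc3, Nd3, Nb3, Ne2, Na2.
Count: 16.

16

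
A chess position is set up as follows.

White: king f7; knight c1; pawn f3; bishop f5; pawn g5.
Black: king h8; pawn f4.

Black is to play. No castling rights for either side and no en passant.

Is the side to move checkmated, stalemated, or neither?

Black to move; black king on h8.
In check: no.
King squares — g7: attacked by Kf7; h7: attacked by Bf5; g8: attacked by Kf7.
Legal moves for Black: none.
Not in check and no legal moves → stalemate.

stalemate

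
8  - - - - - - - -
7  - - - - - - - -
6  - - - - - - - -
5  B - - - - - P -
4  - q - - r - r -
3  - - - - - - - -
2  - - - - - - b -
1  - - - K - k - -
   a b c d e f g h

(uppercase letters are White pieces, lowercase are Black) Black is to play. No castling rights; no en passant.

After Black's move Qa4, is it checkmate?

no

After Qa4: white king on d1; in check: yes, from the black queen on a4.
White has 2 legal replies: Kd2, Kc1.
In check but a legal move exists → not checkmate.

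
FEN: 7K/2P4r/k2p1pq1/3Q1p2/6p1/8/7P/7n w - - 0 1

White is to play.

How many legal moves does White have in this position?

0

White to move; king on h8.
In check: yes, from the black rook on h7.
Legal moves: none.
Count: 0.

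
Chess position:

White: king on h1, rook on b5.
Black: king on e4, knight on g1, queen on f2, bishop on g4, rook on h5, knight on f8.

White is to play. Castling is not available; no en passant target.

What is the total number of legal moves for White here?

1

White to move; king on h1.
In check: yes, from the black rook on h5.
Legal moves: Rxh5.
Count: 1.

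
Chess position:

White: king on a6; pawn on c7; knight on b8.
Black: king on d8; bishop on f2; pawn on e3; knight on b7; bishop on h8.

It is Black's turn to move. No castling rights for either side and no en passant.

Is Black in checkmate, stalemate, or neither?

Black to move; black king on d8.
In check: yes, from the white pawn on c7.
Legal moves for Black: Ke8, Kc8, Ke7, Kxc7.
Black is in check but has 4 legal moves → neither.

neither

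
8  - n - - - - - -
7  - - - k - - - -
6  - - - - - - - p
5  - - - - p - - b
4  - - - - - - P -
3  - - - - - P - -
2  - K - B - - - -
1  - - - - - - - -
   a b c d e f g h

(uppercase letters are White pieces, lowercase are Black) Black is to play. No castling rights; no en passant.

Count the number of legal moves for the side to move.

15

Black to move; king on d7.
In check: no.
Legal moves: Nc6, Na6, Ke8, Kd8, Kc8, Ke7, Kc7, Ke6, Kd6, Kc6, Be8, Bf7, Bg6, Bxg4, e4.
Count: 15.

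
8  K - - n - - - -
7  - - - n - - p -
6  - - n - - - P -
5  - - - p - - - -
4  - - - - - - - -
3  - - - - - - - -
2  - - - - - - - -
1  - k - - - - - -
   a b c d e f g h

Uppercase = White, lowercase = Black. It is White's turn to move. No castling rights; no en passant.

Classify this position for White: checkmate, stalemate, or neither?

stalemate

White to move; white king on a8.
In check: no.
King squares — a7: attacked by Nc6; b7: attacked by Nd8; b8: attacked by Nc6.
Legal moves for White: none.
Not in check and no legal moves → stalemate.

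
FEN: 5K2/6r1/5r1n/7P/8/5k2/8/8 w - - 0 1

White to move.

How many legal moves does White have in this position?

2

White to move; king on f8.
In check: yes, from the black rook on f6.
Legal moves: Ke8, Kxg7.
Count: 2.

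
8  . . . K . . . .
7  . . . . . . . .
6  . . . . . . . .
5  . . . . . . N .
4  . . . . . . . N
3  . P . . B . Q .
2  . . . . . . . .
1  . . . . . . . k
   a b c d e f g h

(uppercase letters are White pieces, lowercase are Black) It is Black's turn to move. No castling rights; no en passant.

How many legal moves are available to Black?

Black to move; king on h1.
In check: no.
Legal moves: none.
Count: 0.

0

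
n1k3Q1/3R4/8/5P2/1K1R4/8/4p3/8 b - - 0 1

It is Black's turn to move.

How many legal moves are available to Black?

0

Black to move; king on c8.
In check: yes, from the white queen on g8.
Legal moves: none.
Count: 0.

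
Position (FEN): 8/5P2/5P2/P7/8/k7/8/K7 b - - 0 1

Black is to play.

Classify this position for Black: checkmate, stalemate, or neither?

neither

Black to move; black king on a3.
In check: no.
Legal moves for Black: Kb4, Ka4, Kb3.
Black has 3 legal moves and is not in check → neither.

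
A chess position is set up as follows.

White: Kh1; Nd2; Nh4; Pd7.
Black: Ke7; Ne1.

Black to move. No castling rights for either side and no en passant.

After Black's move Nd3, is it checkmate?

After Nd3: white king on h1; in check: no.
White is not in check, so this cannot be checkmate.

no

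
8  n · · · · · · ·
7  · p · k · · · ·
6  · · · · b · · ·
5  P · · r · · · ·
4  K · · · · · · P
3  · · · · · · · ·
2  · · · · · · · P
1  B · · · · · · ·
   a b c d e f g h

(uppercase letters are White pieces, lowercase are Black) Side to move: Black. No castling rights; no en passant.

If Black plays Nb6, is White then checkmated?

After Nb6: white king on a4; in check: yes, from the black knight on b6.
White has 4 legal replies: Kb4, Kb3, Ka3, axb6.
In check but a legal move exists → not checkmate.

no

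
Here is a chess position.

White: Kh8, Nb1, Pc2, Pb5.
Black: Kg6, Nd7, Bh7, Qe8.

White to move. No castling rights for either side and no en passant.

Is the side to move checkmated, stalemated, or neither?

checkmate

White to move; white king on h8.
In check: yes, from the black queen on e8.
King squares — g7: attacked by Kg6; h7: attacked by Kg6; g8: attacked by Bh7.
Legal moves for White: none.
In check with no legal moves → checkmate.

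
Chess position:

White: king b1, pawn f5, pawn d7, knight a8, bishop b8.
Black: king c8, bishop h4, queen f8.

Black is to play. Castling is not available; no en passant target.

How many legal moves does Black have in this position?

4

Black to move; king on c8.
In check: yes, from the white pawn on d7.
Legal moves: Kd8, Kxb8, Kxd7, Kb7.
Count: 4.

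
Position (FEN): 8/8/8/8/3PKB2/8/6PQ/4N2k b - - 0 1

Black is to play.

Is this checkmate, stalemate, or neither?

checkmate

Black to move; black king on h1.
In check: yes, from the white queen on h2.
King squares — g1: attacked by Qh2; g2: attacked by Ne1; h2: attacked by Bf4.
Legal moves for Black: none.
In check with no legal moves → checkmate.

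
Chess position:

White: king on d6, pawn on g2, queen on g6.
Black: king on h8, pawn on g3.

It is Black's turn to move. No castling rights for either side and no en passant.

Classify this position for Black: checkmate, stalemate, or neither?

stalemate

Black to move; black king on h8.
In check: no.
King squares — g7: attacked by Qg6; h7: attacked by Qg6; g8: attacked by Qg6.
Legal moves for Black: none.
Not in check and no legal moves → stalemate.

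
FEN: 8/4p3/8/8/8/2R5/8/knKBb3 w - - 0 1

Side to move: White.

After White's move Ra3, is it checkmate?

no

After Ra3: black king on a1; in check: yes, from the white rook on a3.
Black has 1 legal reply: Nxa3.
In check but a legal move exists → not checkmate.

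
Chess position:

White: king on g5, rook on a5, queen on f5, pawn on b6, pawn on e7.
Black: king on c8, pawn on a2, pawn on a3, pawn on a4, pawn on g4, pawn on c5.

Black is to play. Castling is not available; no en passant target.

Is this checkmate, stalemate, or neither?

neither

Black to move; black king on c8.
In check: yes, from the white queen on f5.
Legal moves for Black: Kb8, Kb7.
Black is in check but has 2 legal moves → neither.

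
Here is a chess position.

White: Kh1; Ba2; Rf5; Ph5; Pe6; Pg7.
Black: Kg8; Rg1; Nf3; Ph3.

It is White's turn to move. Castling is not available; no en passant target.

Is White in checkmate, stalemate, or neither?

checkmate

White to move; white king on h1.
In check: yes, from the black rook on g1.
King squares — g1: attacked by Nf3; g2: attacked by Rg1; h2: attacked by Nf3.
Legal moves for White: none.
In check with no legal moves → checkmate.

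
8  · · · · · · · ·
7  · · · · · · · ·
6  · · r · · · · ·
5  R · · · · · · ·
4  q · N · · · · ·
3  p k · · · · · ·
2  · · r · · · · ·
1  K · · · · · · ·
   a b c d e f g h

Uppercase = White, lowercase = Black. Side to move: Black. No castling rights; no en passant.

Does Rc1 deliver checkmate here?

After Rc1: white king on a1; in check: yes, from the black rook on c1.
King squares — b1: attacked by Rc1; a2: attacked by Kb3; b2: attacked by Pa3.
White has no legal moves → checkmate.

yes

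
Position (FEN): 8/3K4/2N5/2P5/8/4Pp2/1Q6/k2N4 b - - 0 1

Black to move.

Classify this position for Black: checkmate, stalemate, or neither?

Black to move; black king on a1.
In check: yes, from the white queen on b2.
King squares — b1: attacked by Qb2; a2: attacked by Qb2; b2: attacked by Nd1.
Legal moves for Black: none.
In check with no legal moves → checkmate.

checkmate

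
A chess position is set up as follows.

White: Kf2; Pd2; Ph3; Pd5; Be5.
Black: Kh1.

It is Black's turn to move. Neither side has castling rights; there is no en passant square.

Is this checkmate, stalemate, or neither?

Black to move; black king on h1.
In check: no.
King squares — g1: attacked by Kf2; g2: attacked by Kf2; h2: attacked by Be5.
Legal moves for Black: none.
Not in check and no legal moves → stalemate.

stalemate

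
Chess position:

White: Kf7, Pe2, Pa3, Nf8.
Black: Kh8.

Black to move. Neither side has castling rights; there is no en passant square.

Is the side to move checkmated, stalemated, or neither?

Black to move; black king on h8.
In check: no.
King squares — g7: attacked by Kf7; h7: attacked by Nf8; g8: attacked by Kf7.
Legal moves for Black: none.
Not in check and no legal moves → stalemate.

stalemate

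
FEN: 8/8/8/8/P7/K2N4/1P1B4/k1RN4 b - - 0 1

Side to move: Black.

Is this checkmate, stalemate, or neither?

Black to move; black king on a1.
In check: yes, from the white rook on c1.
King squares — b1: attacked by Rc1; a2: attacked by Ka3; b2: attacked by Nd1.
Legal moves for Black: none.
In check with no legal moves → checkmate.

checkmate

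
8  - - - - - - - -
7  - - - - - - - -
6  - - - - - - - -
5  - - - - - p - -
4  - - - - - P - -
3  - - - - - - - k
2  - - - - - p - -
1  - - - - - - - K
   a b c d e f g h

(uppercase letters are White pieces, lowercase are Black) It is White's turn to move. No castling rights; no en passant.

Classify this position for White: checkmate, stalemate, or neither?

White to move; white king on h1.
In check: no.
King squares — g1: attacked by Pf2; g2: attacked by Kh3; h2: attacked by Kh3.
Legal moves for White: none.
Not in check and no legal moves → stalemate.

stalemate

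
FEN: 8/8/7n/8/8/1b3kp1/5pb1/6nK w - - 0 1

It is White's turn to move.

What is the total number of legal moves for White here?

0

White to move; king on h1.
In check: yes, from the black bishop on g2.
Legal moves: none.
Count: 0.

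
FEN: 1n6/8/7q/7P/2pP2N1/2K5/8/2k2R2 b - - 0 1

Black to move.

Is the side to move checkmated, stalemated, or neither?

checkmate

Black to move; black king on c1.
In check: yes, from the white rook on f1.
King squares — b1: attacked by Rf1; d1: attacked by Rf1; b2: attacked by Kc3; c2: attacked by Kc3; d2: attacked by Kc3.
Legal moves for Black: none.
In check with no legal moves → checkmate.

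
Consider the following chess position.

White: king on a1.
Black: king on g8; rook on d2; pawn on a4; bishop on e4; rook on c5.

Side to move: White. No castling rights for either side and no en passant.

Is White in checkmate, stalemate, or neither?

White to move; white king on a1.
In check: no.
King squares — b1: attacked by Be4; a2: attacked by Rd2; b2: attacked by Rd2.
Legal moves for White: none.
Not in check and no legal moves → stalemate.

stalemate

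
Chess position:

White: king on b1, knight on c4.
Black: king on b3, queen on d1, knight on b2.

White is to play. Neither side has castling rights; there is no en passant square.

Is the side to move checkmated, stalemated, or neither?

White to move; white king on b1.
In check: yes, from the black queen on d1.
King squares — a1: attacked by Qd1; c1: attacked by Qd1; a2: attacked by Kb3; b2: attacked by Kb3; c2: attacked by Qd1.
Legal moves for White: none.
In check with no legal moves → checkmate.

checkmate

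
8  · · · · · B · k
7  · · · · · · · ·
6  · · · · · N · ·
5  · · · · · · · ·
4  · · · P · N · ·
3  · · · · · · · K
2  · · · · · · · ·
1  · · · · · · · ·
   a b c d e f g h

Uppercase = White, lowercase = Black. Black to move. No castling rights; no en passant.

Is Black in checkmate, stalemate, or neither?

stalemate

Black to move; black king on h8.
In check: no.
King squares — g7: attacked by Bf8; h7: attacked by Nf6; g8: attacked by Nf6.
Legal moves for Black: none.
Not in check and no legal moves → stalemate.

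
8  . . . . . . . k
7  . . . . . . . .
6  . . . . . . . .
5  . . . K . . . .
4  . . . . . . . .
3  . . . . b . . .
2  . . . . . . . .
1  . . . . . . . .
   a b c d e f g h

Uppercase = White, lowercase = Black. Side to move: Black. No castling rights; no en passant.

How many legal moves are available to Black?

Black to move; king on h8.
In check: no.
Legal moves: Kg8, Kh7, Kg7, Ba7, Bh6, Bb6, Bg5, Bc5, Bf4, Bd4, Bf2, Bd2, Bg1, Bc1.
Count: 14.

14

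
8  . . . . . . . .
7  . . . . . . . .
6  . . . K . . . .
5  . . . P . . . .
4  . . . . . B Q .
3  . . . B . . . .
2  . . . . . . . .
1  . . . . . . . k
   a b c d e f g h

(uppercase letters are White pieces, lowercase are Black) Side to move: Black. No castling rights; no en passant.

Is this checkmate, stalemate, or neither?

stalemate

Black to move; black king on h1.
In check: no.
King squares — g1: attacked by Qg4; g2: attacked by Qg4; h2: attacked by Bf4.
Legal moves for Black: none.
Not in check and no legal moves → stalemate.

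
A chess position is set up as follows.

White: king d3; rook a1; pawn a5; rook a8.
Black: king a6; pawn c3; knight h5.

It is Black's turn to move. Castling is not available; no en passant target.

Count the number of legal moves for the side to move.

Black to move; king on a6.
In check: yes, from the white rook on a8.
Legal moves: Kb7, Kb5.
Count: 2.

2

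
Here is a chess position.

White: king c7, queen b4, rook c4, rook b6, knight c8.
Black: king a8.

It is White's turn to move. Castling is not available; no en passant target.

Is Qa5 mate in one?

yes

After Qa5: black king on a8; in check: yes, from the white queen on a5.
King squares — a7: attacked by Qa5; b7: attacked by Rb6; b8: attacked by Rb6.
Black has no legal moves → checkmate.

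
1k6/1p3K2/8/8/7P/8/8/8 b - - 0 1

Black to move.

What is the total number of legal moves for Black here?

6

Black to move; king on b8.
In check: no.
Legal moves: Kc8, Ka8, Kc7, Ka7, b6, b5.
Count: 6.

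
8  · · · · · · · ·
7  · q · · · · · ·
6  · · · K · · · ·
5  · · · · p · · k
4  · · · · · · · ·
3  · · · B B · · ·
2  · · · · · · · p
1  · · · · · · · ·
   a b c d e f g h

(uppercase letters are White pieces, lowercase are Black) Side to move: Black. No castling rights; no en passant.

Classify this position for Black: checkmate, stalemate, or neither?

neither

Black to move; black king on h5.
In check: no.
Legal moves for Black include: Qc8, Qb8+, Qa8, Qh7, Qg7, Qf7, Qe7+, Qd7+, Qc7+, Qa7, Qc6+, Qb6+, Qa6+, Qd5+, Qb5, Qe4, Qb4+, Qf3, ... (list truncated; more exist).
Black has legal moves and is not in check → neither.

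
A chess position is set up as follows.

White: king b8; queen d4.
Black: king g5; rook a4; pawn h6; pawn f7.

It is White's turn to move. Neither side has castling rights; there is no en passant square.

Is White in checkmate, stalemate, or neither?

White to move; white king on b8.
In check: no.
Legal moves for White include: Kc8, Kc7, Kb7, Qh8, Qd8+, Qg7+, Qd7, Qa7, Qf6+, Qd6, Qb6, Qe5+, Qd5+, Qc5+, Qh4+, Qg4+, Qf4+, Qe4, ... (list truncated; more exist).
White has legal moves and is not in check → neither.

neither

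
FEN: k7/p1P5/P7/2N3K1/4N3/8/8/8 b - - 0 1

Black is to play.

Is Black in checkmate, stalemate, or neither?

Black to move; black king on a8.
In check: no.
King squares — a7: own pawn; b7: attacked by Nc5; b8: attacked by Pc7.
Legal moves for Black: none.
Not in check and no legal moves → stalemate.

stalemate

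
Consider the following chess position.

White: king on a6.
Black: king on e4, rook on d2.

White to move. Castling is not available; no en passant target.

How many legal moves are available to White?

White to move; king on a6.
In check: no.
Legal moves: Kb7, Ka7, Kb6, Kb5, Ka5.
Count: 5.

5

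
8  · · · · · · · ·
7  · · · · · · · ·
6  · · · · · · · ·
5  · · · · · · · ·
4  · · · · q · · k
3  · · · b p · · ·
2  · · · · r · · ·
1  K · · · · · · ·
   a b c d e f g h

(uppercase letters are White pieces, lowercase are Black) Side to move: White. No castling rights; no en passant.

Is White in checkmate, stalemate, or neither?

White to move; white king on a1.
In check: no.
King squares — b1: attacked by Bd3; a2: attacked by Re2; b2: attacked by Re2.
Legal moves for White: none.
Not in check and no legal moves → stalemate.

stalemate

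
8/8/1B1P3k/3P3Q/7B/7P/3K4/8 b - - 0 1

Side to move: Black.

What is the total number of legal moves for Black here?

Black to move; king on h6.
In check: yes, from the white queen on h5.
Legal moves: Kg7, Kxh5.
Count: 2.

2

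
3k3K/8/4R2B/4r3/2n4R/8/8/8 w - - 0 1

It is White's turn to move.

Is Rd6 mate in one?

After Rd6: black king on d8; in check: yes, from the white rook on d6.
Black has 5 legal replies: Ke8, Kc8, Ke7, Kc7, Nxd6.
In check but a legal move exists → not checkmate.

no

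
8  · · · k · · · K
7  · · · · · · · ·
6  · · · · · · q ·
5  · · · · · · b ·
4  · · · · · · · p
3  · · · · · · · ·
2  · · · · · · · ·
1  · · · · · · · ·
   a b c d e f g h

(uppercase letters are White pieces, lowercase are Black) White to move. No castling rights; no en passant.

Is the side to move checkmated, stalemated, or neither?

stalemate

White to move; white king on h8.
In check: no.
King squares — g7: attacked by Qg6; h7: attacked by Qg6; g8: attacked by Qg6.
Legal moves for White: none.
Not in check and no legal moves → stalemate.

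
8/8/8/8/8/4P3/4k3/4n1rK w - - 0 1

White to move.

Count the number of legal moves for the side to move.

White to move; king on h1.
In check: yes, from the black rook on g1.
Legal moves: Kh2, Kxg1.
Count: 2.

2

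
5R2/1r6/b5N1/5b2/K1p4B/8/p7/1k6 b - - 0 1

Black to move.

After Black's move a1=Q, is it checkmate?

After a1=Q: white king on a4; in check: yes, from the black queen on a1.
King squares — a3: attacked by Qa1; b3: attacked by Pc4; b4: attacked by Rb7; a5: attacked by Qa1; b5: attacked by Ba6.
White has no legal moves → checkmate.

yes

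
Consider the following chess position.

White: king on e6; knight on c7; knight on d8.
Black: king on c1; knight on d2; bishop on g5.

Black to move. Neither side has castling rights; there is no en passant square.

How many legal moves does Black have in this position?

17

Black to move; king on c1.
In check: no.
Legal moves: Bxd8, Be7, Bh6, Bf6, Bh4, Bf4, Be3, Ne4, Nc4, Nf3, Nb3, Nf1, Nb1, Kc2, Kb2, Kd1, Kb1.
Count: 17.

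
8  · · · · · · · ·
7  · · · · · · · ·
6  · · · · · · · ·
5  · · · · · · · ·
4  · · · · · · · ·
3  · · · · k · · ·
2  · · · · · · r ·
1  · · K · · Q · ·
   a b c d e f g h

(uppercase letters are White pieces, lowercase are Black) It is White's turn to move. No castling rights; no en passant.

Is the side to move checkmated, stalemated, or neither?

neither

White to move; white king on c1.
In check: no.
Legal moves for White include: Qf8, Qf7, Qf6, Qa6, Qf5, Qb5, Qf4+, Qc4, Qf3+, Qd3+, Qxg2, Qf2+, Qe2+, Qh1, Qg1+, Qe1+, Qd1, Kd1, ... (list truncated; more exist).
White has legal moves and is not in check → neither.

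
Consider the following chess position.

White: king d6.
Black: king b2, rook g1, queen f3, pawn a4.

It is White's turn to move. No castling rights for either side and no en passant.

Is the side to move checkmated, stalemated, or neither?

neither

White to move; white king on d6.
In check: no.
Legal moves for White: Ke7, Kd7, Kc7, Ke6, Ke5, Kc5.
White has 6 legal moves and is not in check → neither.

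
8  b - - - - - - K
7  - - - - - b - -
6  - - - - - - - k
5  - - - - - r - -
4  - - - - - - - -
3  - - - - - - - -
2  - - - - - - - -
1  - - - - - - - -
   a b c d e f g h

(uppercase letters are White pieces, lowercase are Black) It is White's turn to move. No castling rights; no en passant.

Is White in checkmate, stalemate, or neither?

stalemate

White to move; white king on h8.
In check: no.
King squares — g7: attacked by Kh6; h7: attacked by Kh6; g8: attacked by Bf7.
Legal moves for White: none.
Not in check and no legal moves → stalemate.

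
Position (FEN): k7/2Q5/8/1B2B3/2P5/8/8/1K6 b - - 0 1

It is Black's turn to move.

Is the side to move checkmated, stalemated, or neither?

Black to move; black king on a8.
In check: no.
King squares — a7: attacked by Qc7; b7: attacked by Qc7; b8: attacked by Qc7.
Legal moves for Black: none.
Not in check and no legal moves → stalemate.

stalemate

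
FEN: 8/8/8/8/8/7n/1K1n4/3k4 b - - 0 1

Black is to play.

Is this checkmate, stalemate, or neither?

Black to move; black king on d1.
In check: no.
Legal moves for Black: Ng5, Nf4, Nf2, Ng1, Ne4, Nc4+, Nf3, Nb3, Nf1, Nb1, Ke2, Ke1.
Black has 12 legal moves and is not in check → neither.

neither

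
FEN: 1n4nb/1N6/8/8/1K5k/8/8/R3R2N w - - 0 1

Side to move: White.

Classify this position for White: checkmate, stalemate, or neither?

White to move; white king on b4.
In check: no.
Legal moves for White include: Nd8, Nd6, Nc5, Na5, Kc5, Kb5, Ka5, Kc4, Ka4, Kb3, Ka3, Ng3, Nf2, Re8, Re7, Re6, Re5, Re4+, ... (list truncated; more exist).
White has legal moves and is not in check → neither.

neither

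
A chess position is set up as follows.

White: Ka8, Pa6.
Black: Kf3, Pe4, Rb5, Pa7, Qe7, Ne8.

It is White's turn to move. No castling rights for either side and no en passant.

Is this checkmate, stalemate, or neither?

White to move; white king on a8.
In check: no.
King squares — a7: attacked by Qe7; b7: attacked by Rb5; b8: attacked by Rb5.
Legal moves for White: none.
Not in check and no legal moves → stalemate.

stalemate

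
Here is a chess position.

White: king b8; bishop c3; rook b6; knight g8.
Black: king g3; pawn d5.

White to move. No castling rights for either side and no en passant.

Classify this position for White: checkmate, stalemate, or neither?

neither

White to move; white king on b8.
In check: no.
Legal moves for White include: Ne7, Nh6, Nf6, Kc8, Ka8, Kc7, Kb7, Ka7, Rb7, Rh6, Rg6+, Rf6, Re6, Rd6, Rc6, Ra6, Rb5, Rb4, ... (list truncated; more exist).
White has legal moves and is not in check → neither.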